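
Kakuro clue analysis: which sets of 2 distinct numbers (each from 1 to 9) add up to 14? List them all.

{5,9}; {6,8}

2 distinct digits from 1–9 sum between 3 and 17.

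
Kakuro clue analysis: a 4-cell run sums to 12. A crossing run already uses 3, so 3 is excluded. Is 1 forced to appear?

Yes

The only way to make 12 from 4 distinct digits under that restriction is {1,2,4,5}, which contains 1.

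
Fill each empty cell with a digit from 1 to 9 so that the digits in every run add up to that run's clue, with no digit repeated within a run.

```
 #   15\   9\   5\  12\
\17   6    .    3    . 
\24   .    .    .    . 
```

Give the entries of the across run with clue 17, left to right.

6 1 3 7

Given what's placed, R1C4 must be 7 to fit the 17 across and 12 down.
R2C1 = 15 − 6 = 9 completes the 15 down.
R2C3 = 5 − 3 = 2 completes the 5 down.
R2C4 = 12 − 7 = 5 completes the 12 down.
R1C2 = 17 − 16 = 1 completes the 17 across.
R2C2 = 24 − 16 = 8 completes the 24 across.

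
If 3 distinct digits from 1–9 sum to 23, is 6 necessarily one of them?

The only way to make 23 from 3 distinct digits is {6,8,9}, which contains 6.

Yes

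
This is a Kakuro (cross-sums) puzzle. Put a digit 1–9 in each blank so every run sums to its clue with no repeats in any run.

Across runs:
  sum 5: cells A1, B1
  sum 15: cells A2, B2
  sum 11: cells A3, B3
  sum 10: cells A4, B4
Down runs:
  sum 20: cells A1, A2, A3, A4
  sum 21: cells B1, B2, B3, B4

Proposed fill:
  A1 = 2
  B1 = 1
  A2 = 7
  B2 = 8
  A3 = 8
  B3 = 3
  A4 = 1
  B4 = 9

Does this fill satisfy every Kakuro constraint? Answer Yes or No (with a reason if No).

No — the down run A1–A4 sums to 18, not 20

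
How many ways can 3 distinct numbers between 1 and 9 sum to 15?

8

3 distinct digits from 1–9 sum between 6 and 24.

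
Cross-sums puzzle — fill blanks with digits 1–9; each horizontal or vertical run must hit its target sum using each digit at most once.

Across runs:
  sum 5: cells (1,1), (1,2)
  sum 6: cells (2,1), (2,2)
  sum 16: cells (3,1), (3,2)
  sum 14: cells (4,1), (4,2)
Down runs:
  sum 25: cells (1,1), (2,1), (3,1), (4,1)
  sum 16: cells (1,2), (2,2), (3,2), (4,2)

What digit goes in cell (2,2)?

1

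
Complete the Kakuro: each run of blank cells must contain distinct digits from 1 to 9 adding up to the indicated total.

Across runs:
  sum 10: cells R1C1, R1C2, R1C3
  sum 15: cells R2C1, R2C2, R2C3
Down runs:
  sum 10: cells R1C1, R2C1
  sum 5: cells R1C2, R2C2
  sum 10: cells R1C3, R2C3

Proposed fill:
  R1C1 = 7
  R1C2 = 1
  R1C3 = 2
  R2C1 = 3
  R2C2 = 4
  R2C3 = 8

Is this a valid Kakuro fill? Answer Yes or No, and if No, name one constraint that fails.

Across: 7+1+2=10; 3+4+8=15. Down: 7+3=10; 1+4=5; 2+8=10. No digit repeats within any run.

Yes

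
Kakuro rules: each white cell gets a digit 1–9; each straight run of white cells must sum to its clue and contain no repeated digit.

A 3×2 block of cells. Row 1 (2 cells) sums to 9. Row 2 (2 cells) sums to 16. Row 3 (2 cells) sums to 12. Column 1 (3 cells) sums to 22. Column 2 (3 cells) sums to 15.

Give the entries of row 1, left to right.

6, 3

16 in 2 cells must be {7,9}.
Nothing is forced directly, so branch on (2,1), whose candidates are 7 or 9. If (2,1) = 7: that forces (1,1) = 6, (1,2) = 3, after which (2,2) would have to be in {9} for the 16 across but in {4,5,7,8} for the 15 down — contradiction. So (2,1) = 9.
(2,2) = 16 − 9 = 7 completes the 16 across.
Nothing is forced directly, so branch on (3,2), whose candidates are 3 or 5. If (3,2) = 3: that forces (1,2) = 5, after which (3,1) would have to be in {9} for the 12 across but in {5,6,7,8} for the 22 down — contradiction. So (3,2) = 5.
(1,2) = 15 − 12 = 3 completes the 15 down.
(3,1) = 12 − 5 = 7 completes the 12 across.
(1,1) = 9 − 3 = 6 completes the 9 across.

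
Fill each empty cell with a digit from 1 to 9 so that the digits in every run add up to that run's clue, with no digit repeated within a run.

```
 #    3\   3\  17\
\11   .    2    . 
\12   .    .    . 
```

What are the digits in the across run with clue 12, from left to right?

3 in 2 cells must be {1,2}; 17 in 2 cells must be {8,9}.
Given what's placed, R1C1 must be 1 to fit the 11 across and 3 down.
R1C3 = 11 − 3 = 8 completes the 11 across.
R2C1 = 3 − 1 = 2 completes the 3 down.
R2C2 = 3 − 2 = 1 completes the 3 down.
R2C3 = 12 − 3 = 9 completes the 12 across.

2, 1, 9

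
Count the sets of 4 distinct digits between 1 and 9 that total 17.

4 distinct digits from 1–9 sum between 10 and 30.

9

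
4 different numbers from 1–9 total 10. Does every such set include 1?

The only way to make 10 from 4 distinct digits is {1,2,3,4}, which contains 1.

Yes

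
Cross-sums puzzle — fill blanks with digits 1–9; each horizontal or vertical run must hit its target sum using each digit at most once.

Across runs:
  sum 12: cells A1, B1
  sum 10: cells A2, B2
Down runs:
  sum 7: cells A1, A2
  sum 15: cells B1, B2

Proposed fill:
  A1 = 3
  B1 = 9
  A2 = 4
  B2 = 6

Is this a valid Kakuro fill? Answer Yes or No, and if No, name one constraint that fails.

Yes

Across: 3+9=12; 4+6=10. Down: 3+4=7; 9+6=15. No digit repeats within any run.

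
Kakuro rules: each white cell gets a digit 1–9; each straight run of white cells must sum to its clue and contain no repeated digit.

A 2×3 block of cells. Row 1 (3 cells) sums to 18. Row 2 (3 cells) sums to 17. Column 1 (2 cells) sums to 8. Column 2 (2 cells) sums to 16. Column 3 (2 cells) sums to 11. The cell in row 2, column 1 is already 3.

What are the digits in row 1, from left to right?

5, 7, 6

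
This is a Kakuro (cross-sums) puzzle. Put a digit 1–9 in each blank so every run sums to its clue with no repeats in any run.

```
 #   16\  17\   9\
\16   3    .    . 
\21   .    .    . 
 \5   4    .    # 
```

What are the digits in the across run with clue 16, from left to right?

3, 9, 4

R2C1 = 16 − 7 = 9 completes the 16 down.
R3C2 = 5 − 4 = 1 completes the 5 across.
R2C2 = 7: the only remaining digit allowed by both the 21 across and the 17 down.
R2C3 = 21 − 16 = 5 completes the 21 across.
R1C2 = 17 − 8 = 9 completes the 17 down.
R1C3 = 16 − 12 = 4 completes the 16 across.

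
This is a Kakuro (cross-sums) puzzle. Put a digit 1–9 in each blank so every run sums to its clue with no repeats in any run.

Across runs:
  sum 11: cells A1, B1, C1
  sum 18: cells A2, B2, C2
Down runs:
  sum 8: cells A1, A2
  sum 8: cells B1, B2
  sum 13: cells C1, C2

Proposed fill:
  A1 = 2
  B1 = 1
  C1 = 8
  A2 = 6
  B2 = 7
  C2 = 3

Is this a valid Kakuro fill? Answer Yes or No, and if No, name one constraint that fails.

No — the across run A2–C2 sums to 16, not 18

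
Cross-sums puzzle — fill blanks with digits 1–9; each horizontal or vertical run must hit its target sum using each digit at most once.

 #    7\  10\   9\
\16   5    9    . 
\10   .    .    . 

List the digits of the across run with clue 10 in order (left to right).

2 1 7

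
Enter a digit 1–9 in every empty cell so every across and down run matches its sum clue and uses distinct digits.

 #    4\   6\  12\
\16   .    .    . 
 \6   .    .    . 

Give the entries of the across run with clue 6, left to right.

6 in 3 cells must be {1,2,3}; 4 in 2 cells must be {1,3}.
The 6 across and the 12 down share only 3, so R2C3 = 3.
R1C3 = 12 − 3 = 9 completes the 12 down.
Given what's placed, R2C1 must be 1 to fit the 6 across and 4 down.
R2C2 = 6 − 4 = 2 completes the 6 across.
R1C1 = 4 − 1 = 3 completes the 4 down.
R1C2 = 16 − 12 = 4 completes the 16 across.

1 2 3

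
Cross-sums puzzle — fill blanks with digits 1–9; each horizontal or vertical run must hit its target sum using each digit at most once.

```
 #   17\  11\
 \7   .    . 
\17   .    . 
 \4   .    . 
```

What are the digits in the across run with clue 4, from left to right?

3 1

17 in 2 cells must be {8,9}; 4 in 2 cells must be {1,3}.
The 17 across and the 11 down share only 8, so R2C2 = 8.
Given what's placed, R3C2 must be 1 to fit the 4 across and 11 down.
R1C2 = 11 − 9 = 2 completes the 11 down.
R2C1 = 17 − 8 = 9 completes the 17 across.
R3C1 = 4 − 1 = 3 completes the 4 across.
R1C1 = 7 − 2 = 5 completes the 7 across.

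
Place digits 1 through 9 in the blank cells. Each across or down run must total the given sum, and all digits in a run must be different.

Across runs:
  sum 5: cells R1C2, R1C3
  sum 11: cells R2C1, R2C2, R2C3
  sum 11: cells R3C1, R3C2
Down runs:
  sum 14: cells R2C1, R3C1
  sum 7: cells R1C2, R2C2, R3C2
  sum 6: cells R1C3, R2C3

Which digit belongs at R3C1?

7 in 3 cells must be {1,2,4}.
Nothing is forced directly, so branch on R3C2, whose candidates are 2 or 4. If R3C2 = 4: then R3C1 would have to be in {7} for the 11 across but in {5,6,8,9} for the 14 down — contradiction. So R3C2 = 2.
R3C1 = 11 − 2 = 9 completes the 11 across.
R2C1 = 14 − 9 = 5 completes the 14 down.
R2C2 = 4: the only remaining digit allowed by both the 11 across and the 7 down.
R2C3 = 11 − 9 = 2 completes the 11 across.
R1C2 = 7 − 6 = 1 completes the 7 down.
R1C3 = 5 − 1 = 4 completes the 5 across.

9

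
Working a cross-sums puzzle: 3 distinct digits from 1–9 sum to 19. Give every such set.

{2,8,9}; {3,7,9}; {4,6,9}; {4,7,8}; {5,6,8}

3 distinct digits from 1–9 sum between 6 and 24.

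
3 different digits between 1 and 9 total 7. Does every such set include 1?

The only way to make 7 from 3 distinct digits is {1,2,4}, which contains 1.

Yes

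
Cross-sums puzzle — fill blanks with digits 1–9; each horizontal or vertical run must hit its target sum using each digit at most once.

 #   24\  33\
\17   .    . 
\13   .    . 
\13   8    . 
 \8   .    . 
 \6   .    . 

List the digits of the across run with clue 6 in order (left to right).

17 in 2 cells must be {8,9}.
Given what's placed, R1C1 must be 9 to fit the 17 across and 24 down.
R1C2 = 17 − 9 = 8 completes the 17 across.
Given what's placed, R2C1 must be 4 to fit the 13 across and 24 down.
R2C2 = 13 − 4 = 9 completes the 13 across.
R3C2 = 13 − 8 = 5 completes the 13 across.
Given what's placed, R4C2 must be 7 to fit the 8 across and 33 down.
R5C2 = 33 − 29 = 4 completes the 33 down.
R4C1 = 8 − 7 = 1 completes the 8 across.
R5C1 = 6 − 4 = 2 completes the 6 across.

2, 4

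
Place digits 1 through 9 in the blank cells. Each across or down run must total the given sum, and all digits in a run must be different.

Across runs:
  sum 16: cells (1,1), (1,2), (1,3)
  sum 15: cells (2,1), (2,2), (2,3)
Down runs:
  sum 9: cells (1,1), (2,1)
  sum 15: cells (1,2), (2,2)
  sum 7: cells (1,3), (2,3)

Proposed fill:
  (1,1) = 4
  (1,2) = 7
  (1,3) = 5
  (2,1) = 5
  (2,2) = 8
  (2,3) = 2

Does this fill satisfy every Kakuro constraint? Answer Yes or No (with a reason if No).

Across: 4+7+5=16; 5+8+2=15. Down: 4+5=9; 7+8=15; 5+2=7. No digit repeats within any run.

Yes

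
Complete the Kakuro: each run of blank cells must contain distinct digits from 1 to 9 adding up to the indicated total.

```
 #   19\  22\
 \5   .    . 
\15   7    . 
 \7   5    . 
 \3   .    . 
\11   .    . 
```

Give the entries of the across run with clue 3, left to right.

2 1

3 in 2 cells must be {1,2}.
R2C2 = 15 − 7 = 8 completes the 15 across.
R3C2 = 7 − 5 = 2 completes the 7 across.
R4C2 = 1: the only remaining digit allowed by both the 3 across and the 22 down.
R1C2 = 4: the only remaining digit allowed by both the 5 across and the 22 down.
R4C1 = 3 − 1 = 2 completes the 3 across.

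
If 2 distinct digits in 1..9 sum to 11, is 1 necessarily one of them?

Counterexample: {2,9} sums to 11 without using 1.

No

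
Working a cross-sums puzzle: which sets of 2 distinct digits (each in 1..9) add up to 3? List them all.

2 distinct digits from 1–9 sum between 3 and 17.
Only one set works: {1,2}.

{1,2}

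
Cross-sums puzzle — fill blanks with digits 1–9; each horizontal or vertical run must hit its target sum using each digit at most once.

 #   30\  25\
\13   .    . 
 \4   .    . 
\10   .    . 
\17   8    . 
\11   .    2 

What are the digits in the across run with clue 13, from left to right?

6 7

4 in 2 cells must be {1,3}; 17 in 2 cells must be {8,9}.
R4C2 = 17 − 8 = 9 completes the 17 across.
R5C1 = 11 − 2 = 9 completes the 11 across.
Nothing is forced directly, so branch on R2C1, whose candidates are 1 or 3. If R2C1 = 1: that forces R2C2 = 3, R3C1 = 7, after which R3C2 would have to be in {3} for the 10 across but in {4,5,6,7} for the 25 down — contradiction. So R2C1 = 3.
R2C2 = 4 − 3 = 1 completes the 4 across.
No cell is forced outright now. R1C1 can only be 4 or 6 (the digits allowed by both its 13 across and its 30 down). If R1C1 = 4: then R1C2 would have to be in {9} for the 13 across but in {5,6,7,8} for the 25 down — contradiction. So R1C1 = 6.
R1C2 = 13 − 6 = 7 completes the 13 across.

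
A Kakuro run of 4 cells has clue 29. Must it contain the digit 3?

No

The only way to make 29 from 4 distinct digits is {5,7,8,9}, which does not contain 3.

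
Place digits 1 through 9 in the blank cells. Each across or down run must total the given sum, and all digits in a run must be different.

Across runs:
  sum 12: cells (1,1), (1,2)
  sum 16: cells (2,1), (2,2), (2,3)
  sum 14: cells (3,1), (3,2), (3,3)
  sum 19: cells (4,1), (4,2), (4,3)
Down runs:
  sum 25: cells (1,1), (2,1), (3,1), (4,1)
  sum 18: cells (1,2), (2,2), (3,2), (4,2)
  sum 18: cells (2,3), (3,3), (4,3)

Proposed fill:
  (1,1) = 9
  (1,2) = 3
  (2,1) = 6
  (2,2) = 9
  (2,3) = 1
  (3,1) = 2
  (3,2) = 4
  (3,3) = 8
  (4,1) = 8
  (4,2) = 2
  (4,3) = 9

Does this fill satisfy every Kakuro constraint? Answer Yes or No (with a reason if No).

Yes

Across: 9+3=12; 6+9+1=16; 2+4+8=14; 8+2+9=19. Down: 9+6+2+8=25; 3+9+4+2=18; 1+8+9=18. No digit repeats within any run.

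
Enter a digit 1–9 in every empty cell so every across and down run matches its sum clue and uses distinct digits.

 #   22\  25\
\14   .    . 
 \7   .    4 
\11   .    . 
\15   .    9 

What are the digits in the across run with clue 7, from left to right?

3, 4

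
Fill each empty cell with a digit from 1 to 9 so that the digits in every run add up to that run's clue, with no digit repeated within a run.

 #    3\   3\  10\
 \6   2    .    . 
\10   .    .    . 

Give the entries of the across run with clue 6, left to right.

6 in 3 cells must be {1,2,3}; 3 in 2 cells must be {1,2}.
Given what's placed, R1C2 must be 1 to fit the 6 across and 3 down.
R1C3 = 6 − 3 = 3 completes the 6 across.
R2C1 = 3 − 2 = 1 completes the 3 down.
R2C2 = 3 − 1 = 2 completes the 3 down.
R2C3 = 10 − 3 = 7 completes the 10 across.

2, 1, 3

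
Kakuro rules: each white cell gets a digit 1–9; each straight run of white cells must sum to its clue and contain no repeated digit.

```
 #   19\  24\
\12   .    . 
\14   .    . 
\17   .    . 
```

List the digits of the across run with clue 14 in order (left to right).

17 in 2 cells must be {8,9}; 24 in 3 cells must be {7,8,9}.
Nothing is forced directly, so branch on R2C2, whose candidates are 8 or 9. If R2C2 = 9: that forces R2C1 = 5, R3C1 = 8, after which R3C2 would have to be in {9} for the 17 across but in {7,8} for the 24 down — contradiction. So R2C2 = 8.
R2C1 = 14 − 8 = 6 completes the 14 across.
Given what's placed, R3C2 must be 9 to fit the 17 across and 24 down.
R1C2 = 24 − 17 = 7 completes the 24 down.
R3C1 = 17 − 9 = 8 completes the 17 across.
R1C1 = 12 − 7 = 5 completes the 12 across.

6 8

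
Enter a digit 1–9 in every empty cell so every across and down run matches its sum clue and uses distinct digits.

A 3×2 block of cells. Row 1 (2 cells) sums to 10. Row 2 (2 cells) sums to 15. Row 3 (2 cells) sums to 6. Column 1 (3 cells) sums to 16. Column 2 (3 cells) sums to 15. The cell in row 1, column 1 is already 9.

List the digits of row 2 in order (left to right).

6, 9

(1,2) = 10 − 9 = 1 completes the 10 across.
Given what's placed, (2,1) must be 6 to fit the 15 across and 16 down.
(2,2) = 15 − 6 = 9 completes the 15 across.
(3,1) = 16 − 15 = 1 completes the 16 down.
(3,2) = 6 − 1 = 5 completes the 6 across.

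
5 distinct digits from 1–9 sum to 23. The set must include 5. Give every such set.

{1,2,5,6,9}; {1,2,5,7,8}; {1,3,5,6,8}; {1,4,5,6,7}; {2,3,4,5,9}; {2,3,5,6,7}

5 distinct digits from 1–9 sum between 15 and 35.
Keeping only sets containing 5.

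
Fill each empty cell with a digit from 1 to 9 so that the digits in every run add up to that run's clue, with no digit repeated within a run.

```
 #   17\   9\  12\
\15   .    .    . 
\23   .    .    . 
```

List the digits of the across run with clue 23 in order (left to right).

9, 6, 8

23 in 3 cells must be {6,8,9}; 17 in 2 cells must be {8,9}.
Nothing is forced directly, so branch on R2C2, whose candidates are 6 or 8. If R2C2 = 8: that forces R1C2 = 1, R2C1 = 9, after which R2C3 would have to be in {6} for the 23 across but in {3,4,5,7,8,9} for the 12 down — contradiction. So R2C2 = 6.
R1C2 = 9 − 6 = 3 completes the 9 down.
Given what's placed, R1C1 must be 8 to fit the 15 across and 17 down.
R1C3 = 15 − 11 = 4 completes the 15 across.
R2C1 = 17 − 8 = 9 completes the 17 down.
R2C3 = 23 − 15 = 8 completes the 23 across.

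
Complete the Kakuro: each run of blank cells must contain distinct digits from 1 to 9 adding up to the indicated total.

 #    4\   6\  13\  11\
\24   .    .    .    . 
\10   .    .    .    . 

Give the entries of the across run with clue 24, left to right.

3 4 9 8

10 in 4 cells must be {1,2,3,4}; 4 in 2 cells must be {1,3}.
Only 4 fits R2C3 under both its across sum 10 and down sum 13.
R1C3 = 13 − 4 = 9 completes the 13 down.
Nothing is forced directly, so branch on R1C1, whose candidates are 1 or 3. If R1C1 = 1: then R1C2 would have to be in {6,8} for the 24 across but in {1,2,4,5} for the 6 down — contradiction. So R1C1 = 3.
R2C1 = 4 − 3 = 1 completes the 4 down.
R2C2 = 2: the only remaining digit allowed by both the 10 across and the 6 down.
R2C4 = 10 − 7 = 3 completes the 10 across.
R1C2 = 6 − 2 = 4 completes the 6 down.
R1C4 = 24 − 16 = 8 completes the 24 across.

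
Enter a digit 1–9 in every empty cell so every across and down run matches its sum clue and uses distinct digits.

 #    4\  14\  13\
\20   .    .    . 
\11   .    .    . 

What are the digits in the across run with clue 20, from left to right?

4 in 2 cells must be {1,3}.
The 20 across and the 4 down share only 3, so R1C1 = 3.
R2C1 = 4 − 3 = 1 completes the 4 down.
Nothing is forced directly, so branch on R2C2, whose candidates are 6 or 8. If R2C2 = 8: then R1C2 would have to be in {8,9} for the 20 across but in {6} for the 14 down — contradiction. So R2C2 = 6.
R1C2 = 14 − 6 = 8 completes the 14 down.
R1C3 = 20 − 11 = 9 completes the 20 across.
R2C3 = 11 − 7 = 4 completes the 11 across.

3, 8, 9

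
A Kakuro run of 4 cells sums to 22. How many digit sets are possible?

4 distinct digits from 1–9 sum between 10 and 30.

11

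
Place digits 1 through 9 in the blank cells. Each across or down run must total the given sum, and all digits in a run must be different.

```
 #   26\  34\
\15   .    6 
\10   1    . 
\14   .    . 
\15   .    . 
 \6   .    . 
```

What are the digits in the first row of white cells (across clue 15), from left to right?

34 in 5 cells must be {4,6,7,8,9}.
R1C1 = 15 − 6 = 9 completes the 15 across.

9 6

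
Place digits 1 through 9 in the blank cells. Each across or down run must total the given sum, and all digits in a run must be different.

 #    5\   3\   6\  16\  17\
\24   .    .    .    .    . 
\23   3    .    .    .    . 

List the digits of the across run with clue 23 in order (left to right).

3 2 1 9 8

3 in 2 cells must be {1,2}; 16 in 2 cells must be {7,9}; 17 in 2 cells must be {8,9}.
R1C1 = 5 − 3 = 2 completes the 5 down.
R1C2 = 1: the only remaining digit allowed by both the 24 across and the 3 down.
R2C2 = 3 − 1 = 2 completes the 3 down.
No cell is forced outright now. R2C5 can only be 8 or 9 (the digits allowed by both its 23 across and its 17 down). If R2C5 = 9: that forces R1C5 = 8, after which R2C4 would have to be in {1,4,5,8} for the 23 across but in {7,9} for the 16 down — contradiction. So R2C5 = 8.
R1C5 = 17 − 8 = 9 completes the 17 down.
Given what's placed, R2C4 must be 9 to fit the 23 across and 16 down.
R1C4 = 16 − 9 = 7 completes the 16 down.
R2C3 = 23 − 22 = 1 completes the 23 across.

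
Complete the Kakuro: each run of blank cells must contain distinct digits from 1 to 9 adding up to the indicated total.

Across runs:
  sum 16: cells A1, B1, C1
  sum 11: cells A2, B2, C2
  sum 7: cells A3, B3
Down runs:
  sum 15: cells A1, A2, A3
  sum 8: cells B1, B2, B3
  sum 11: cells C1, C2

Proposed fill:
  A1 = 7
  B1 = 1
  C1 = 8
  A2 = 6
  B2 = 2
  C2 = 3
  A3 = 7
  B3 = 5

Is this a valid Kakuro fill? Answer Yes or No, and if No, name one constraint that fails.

No — the down run A1–A3 sums to 20, not 15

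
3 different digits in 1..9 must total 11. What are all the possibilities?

3 distinct digits from 1–9 sum between 6 and 24.

{1,2,8}; {1,3,7}; {1,4,6}; {2,3,6}; {2,4,5}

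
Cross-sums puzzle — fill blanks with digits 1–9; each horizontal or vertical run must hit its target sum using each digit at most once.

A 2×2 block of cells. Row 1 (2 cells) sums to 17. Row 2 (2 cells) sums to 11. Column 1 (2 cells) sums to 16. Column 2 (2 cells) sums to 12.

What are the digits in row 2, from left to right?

17 in 2 cells must be {8,9}; 16 in 2 cells must be {7,9}.
The 17 across and the 16 down share only 9, so (1,1) = 9.
(1,2) = 17 − 9 = 8 completes the 17 across.
(2,1) = 16 − 9 = 7 completes the 16 down.
(2,2) = 11 − 7 = 4 completes the 11 across.

7 4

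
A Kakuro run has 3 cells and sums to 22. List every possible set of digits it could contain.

3 distinct digits from 1–9 sum between 6 and 24.

{5,8,9}; {6,7,9}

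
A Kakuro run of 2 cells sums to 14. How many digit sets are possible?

2

2 distinct digits from 1–9 sum between 3 and 17.
Enumerating: {5,9}, {6,8}.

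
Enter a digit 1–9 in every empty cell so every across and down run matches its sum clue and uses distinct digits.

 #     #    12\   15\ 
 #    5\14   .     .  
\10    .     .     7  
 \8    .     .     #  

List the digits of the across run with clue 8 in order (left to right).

R1C3 = 15 − 7 = 8 completes the 15 down.
R1C2 = 14 − 8 = 6 completes the 14 across.
No cell is forced outright now. R2C1 can only be 1 or 2 (the digits allowed by both its 10 across and its 5 down). If R2C1 = 1: that forces R2C2 = 2, after which R3C1 would have to be in {1,2,3,5,6,7} for the 8 across but in {4} for the 5 down — contradiction. So R2C1 = 2.
R2C2 = 10 − 9 = 1 completes the 10 across.
R3C1 = 5 − 2 = 3 completes the 5 down.
R3C2 = 8 − 3 = 5 completes the 8 across.

3 5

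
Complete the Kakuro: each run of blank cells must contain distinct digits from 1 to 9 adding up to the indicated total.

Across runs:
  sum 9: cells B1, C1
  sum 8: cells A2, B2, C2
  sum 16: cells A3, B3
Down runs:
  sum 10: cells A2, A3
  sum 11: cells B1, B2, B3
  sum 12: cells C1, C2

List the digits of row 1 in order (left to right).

1 8

16 in 2 cells must be {7,9}.
The 16 across and the 11 down share only 7, so B3 = 7.
A3 = 16 − 7 = 9 completes the 16 across.
A2 = 10 − 9 = 1 completes the 10 down.
B2 = 3: the only remaining digit allowed by both the 8 across and the 11 down.
C2 = 8 − 4 = 4 completes the 8 across.
B1 = 11 − 10 = 1 completes the 11 down.
C1 = 9 − 1 = 8 completes the 9 across.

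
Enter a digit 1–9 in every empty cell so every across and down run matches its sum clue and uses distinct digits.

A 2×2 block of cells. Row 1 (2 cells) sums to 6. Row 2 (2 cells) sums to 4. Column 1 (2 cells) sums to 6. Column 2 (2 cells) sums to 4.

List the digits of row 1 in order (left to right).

4 in 2 cells must be {1,3}.
The 6 across and the 4 down share only 1, so (1,2) = 1.
The 4 across and the 6 down share only 1, so (2,1) = 1.
(2,2) = 4 − 1 = 3 completes the 4 across.
(1,1) = 6 − 1 = 5 completes the 6 across.

5 1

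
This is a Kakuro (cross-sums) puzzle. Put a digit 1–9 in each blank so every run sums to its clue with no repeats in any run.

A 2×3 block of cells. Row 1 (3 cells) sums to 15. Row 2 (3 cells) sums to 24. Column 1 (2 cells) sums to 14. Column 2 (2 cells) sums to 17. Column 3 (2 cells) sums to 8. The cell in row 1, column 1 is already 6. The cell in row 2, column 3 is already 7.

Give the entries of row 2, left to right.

8 9 7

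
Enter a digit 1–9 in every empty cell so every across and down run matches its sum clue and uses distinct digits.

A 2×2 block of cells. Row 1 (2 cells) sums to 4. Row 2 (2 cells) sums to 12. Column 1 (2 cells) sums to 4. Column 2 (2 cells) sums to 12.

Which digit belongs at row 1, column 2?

4 in 2 cells must be {1,3}.
The 4 across and the 12 down share only 3, so (1,2) = 3.
The 12 across and the 4 down share only 3, so (2,1) = 3.
(2,2) = 12 − 3 = 9 completes the 12 across.
(1,1) = 4 − 3 = 1 completes the 4 across.

3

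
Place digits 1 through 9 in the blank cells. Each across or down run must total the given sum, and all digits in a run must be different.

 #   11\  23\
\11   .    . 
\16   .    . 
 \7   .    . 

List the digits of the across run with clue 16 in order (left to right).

16 in 2 cells must be {7,9}; 23 in 3 cells must be {6,8,9}.
The 16 across and the 11 down share only 7, so R2C1 = 7.
R2C2 = 16 − 7 = 9 completes the 16 across.
Given what's placed, R3C2 must be 6 to fit the 7 across and 23 down.
R1C1 = 3: the only remaining digit allowed by both the 11 across and the 11 down.
R1C2 = 11 − 3 = 8 completes the 11 across.
R3C1 = 7 − 6 = 1 completes the 7 across.

7 9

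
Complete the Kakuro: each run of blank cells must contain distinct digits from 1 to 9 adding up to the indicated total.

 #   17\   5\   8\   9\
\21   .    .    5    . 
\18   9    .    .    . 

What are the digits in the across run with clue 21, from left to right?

8 1 5 7

17 in 2 cells must be {8,9}.
R1C1 = 17 − 9 = 8 completes the 17 down.
R2C3 = 8 − 5 = 3 completes the 8 down.
Nothing is forced directly, so branch on R1C2, whose candidates are 1 or 2. If R1C2 = 2: that forces R1C4 = 6, after which R2C2 would have to be in {1,2,4,5} for the 18 across but in {3} for the 5 down — contradiction. So R1C2 = 1.
R1C4 = 21 − 14 = 7 completes the 21 across.
R2C2 = 5 − 1 = 4 completes the 5 down.
R2C4 = 18 − 16 = 2 completes the 18 across.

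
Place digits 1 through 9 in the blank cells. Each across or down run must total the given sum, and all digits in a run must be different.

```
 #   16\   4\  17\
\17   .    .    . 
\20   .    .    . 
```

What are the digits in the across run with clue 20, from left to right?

16 in 2 cells must be {7,9}; 4 in 2 cells must be {1,3}; 17 in 2 cells must be {8,9}.
The 20 across and the 4 down share only 3, so R2C2 = 3.
R1C2 = 4 − 3 = 1 completes the 4 down.
Given what's placed, R1C3 must be 9 to fit the 17 across and 17 down.
R2C1 = 9: the only remaining digit allowed by both the 20 across and the 16 down.
R2C3 = 20 − 12 = 8 completes the 20 across.
R1C1 = 17 − 10 = 7 completes the 17 across.

9 3 8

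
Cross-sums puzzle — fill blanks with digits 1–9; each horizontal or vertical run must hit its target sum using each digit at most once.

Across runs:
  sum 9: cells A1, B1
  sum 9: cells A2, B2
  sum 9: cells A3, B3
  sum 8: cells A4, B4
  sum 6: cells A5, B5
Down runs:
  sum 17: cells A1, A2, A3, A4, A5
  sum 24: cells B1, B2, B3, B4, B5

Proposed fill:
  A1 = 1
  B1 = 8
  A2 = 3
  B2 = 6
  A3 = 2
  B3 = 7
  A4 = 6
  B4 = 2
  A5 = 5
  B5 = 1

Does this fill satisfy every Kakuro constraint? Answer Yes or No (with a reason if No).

Yes

Across: 1+8=9; 3+6=9; 2+7=9; 6+2=8; 5+1=6. Down: 1+3+2+6+5=17; 8+6+7+2+1=24. No digit repeats within any run.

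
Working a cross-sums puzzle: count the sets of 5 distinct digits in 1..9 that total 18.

3

5 distinct digits from 1–9 sum between 15 and 35.
Enumerating: {1,2,3,4,8}, {1,2,3,5,7}, {1,2,4,5,6}.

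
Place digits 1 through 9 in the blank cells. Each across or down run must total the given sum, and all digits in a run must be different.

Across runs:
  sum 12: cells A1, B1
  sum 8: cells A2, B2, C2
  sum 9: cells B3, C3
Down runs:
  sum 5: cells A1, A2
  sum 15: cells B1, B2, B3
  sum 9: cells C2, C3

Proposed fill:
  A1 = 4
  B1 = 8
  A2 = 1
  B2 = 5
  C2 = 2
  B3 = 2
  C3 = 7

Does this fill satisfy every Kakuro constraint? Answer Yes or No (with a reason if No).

Across: 4+8=12; 1+5+2=8; 2+7=9. Down: 4+1=5; 8+5+2=15; 2+7=9. No digit repeats within any run.

Yes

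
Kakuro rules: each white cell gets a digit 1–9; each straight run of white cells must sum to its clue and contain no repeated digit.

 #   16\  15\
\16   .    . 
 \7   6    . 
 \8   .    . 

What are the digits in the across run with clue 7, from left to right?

6 1

16 in 2 cells must be {7,9}.
R2C2 = 7 − 6 = 1 completes the 7 across.
Given what's placed, R1C2 must be 9 to fit the 16 across and 15 down.
R3C2 = 15 − 10 = 5 completes the 15 down.
R1C1 = 16 − 9 = 7 completes the 16 across.
R3C1 = 8 − 5 = 3 completes the 8 across.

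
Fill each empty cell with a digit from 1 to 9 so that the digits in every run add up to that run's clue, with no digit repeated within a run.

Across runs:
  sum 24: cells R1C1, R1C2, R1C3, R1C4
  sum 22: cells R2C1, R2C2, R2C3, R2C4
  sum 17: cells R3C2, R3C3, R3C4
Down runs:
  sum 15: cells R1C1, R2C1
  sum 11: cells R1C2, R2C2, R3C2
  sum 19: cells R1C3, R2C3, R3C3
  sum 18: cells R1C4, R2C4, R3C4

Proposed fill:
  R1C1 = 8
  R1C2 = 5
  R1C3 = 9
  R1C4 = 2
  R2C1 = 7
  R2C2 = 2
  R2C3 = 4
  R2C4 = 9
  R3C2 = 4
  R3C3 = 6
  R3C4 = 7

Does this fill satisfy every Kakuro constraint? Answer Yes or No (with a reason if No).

Yes

Across: 8+5+9+2=24; 7+2+4+9=22; 4+6+7=17. Down: 8+7=15; 5+2+4=11; 9+4+6=19; 2+9+7=18. No digit repeats within any run.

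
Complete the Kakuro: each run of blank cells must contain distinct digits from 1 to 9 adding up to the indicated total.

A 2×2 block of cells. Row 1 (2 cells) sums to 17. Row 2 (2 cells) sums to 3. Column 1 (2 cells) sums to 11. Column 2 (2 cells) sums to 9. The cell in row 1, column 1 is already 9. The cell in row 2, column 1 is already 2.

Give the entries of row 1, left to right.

9 8

17 in 2 cells must be {8,9}; 3 in 2 cells must be {1,2}.
(1,2) = 17 − 9 = 8 completes the 17 across.
(2,2) = 3 − 2 = 1 completes the 3 across.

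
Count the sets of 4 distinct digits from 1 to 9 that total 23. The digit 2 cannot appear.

6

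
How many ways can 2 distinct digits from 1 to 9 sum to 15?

2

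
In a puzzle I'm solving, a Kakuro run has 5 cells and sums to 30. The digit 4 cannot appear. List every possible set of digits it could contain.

{1,5,7,8,9}; {2,5,6,8,9}; {3,5,6,7,9}

5 distinct digits from 1–9 sum between 15 and 35.
Dropping sets that contain 4.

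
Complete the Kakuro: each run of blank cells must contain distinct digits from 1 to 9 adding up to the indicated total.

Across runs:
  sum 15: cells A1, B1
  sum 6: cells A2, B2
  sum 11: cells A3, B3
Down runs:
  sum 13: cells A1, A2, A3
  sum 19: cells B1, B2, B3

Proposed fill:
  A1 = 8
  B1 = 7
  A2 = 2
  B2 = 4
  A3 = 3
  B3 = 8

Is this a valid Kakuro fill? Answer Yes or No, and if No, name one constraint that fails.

Across: 8+7=15; 2+4=6; 3+8=11. Down: 8+2+3=13; 7+4+8=19. No digit repeats within any run.

Yes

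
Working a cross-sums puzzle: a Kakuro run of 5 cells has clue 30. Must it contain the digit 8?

Counterexample: {3,5,6,7,9} sums to 30 without using 8.

No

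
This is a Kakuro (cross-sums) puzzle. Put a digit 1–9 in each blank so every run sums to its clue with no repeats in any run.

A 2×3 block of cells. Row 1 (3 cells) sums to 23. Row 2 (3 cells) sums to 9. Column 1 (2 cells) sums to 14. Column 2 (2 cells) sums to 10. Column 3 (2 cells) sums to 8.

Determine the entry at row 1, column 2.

9

23 in 3 cells must be {6,8,9}.
The 23 across and the 8 down share only 6, so (1,3) = 6.
(2,3) = 8 − 6 = 2 completes the 8 down.
Given what's placed, (2,1) must be 6 to fit the 9 across and 14 down.
(2,2) = 9 − 8 = 1 completes the 9 across.
(1,1) = 14 − 6 = 8 completes the 14 down.
(1,2) = 23 − 14 = 9 completes the 23 across.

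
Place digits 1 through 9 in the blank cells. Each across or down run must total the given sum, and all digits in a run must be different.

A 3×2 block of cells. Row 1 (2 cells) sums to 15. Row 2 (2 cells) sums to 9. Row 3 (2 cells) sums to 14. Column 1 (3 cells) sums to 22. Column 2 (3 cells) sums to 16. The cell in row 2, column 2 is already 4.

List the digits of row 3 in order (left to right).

9 5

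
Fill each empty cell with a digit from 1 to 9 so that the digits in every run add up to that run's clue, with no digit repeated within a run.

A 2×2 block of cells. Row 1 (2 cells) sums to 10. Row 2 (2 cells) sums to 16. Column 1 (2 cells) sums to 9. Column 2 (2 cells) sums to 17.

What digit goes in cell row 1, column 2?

16 in 2 cells must be {7,9}; 17 in 2 cells must be {8,9}.
The 16 across and the 9 down share only 7, so (2,1) = 7.
(2,2) = 16 − 7 = 9 completes the 16 across.
(1,1) = 9 − 7 = 2 completes the 9 down.
(1,2) = 10 − 2 = 8 completes the 10 across.

8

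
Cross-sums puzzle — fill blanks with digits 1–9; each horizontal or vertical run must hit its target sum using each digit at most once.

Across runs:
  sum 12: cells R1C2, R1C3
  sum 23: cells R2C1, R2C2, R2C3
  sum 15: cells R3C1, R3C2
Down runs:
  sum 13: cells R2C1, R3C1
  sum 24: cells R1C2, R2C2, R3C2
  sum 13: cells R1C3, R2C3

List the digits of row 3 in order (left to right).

7, 8

23 in 3 cells must be {6,8,9}; 24 in 3 cells must be {7,8,9}.
Nothing is forced directly, so branch on R1C2, whose candidates are 7 or 8 or 9. If R1C2 = 8: that forces R1C3 = 4, R2C2 = 9, after which R2C3 would have to be in {6,8} for the 23 across but in {9} for the 13 down — contradiction. If R1C2 = 9: then R1C3 would have to be in {3} for the 12 across but in {4,5,6,7,8,9} for the 13 down — contradiction. So R1C2 = 7.
R1C3 = 12 − 7 = 5 completes the 12 across.
R2C3 = 13 − 5 = 8 completes the 13 down.
R2C2 = 9: the only remaining digit allowed by both the 23 across and the 24 down.
R3C2 = 24 − 16 = 8 completes the 24 down.
R2C1 = 23 − 17 = 6 completes the 23 across.
R3C1 = 15 − 8 = 7 completes the 15 across.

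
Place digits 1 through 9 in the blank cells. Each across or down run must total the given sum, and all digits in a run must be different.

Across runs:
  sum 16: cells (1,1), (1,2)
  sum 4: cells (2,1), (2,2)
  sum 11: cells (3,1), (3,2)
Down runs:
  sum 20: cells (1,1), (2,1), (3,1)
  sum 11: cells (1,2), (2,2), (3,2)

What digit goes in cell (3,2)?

16 in 2 cells must be {7,9}; 4 in 2 cells must be {1,3}.
The 16 across and the 11 down share only 7, so (1,2) = 7.
The 4 across and the 20 down share only 3, so (2,1) = 3.
(2,2) = 4 − 3 = 1 completes the 4 across.
(3,2) = 11 − 8 = 3 completes the 11 down.
(1,1) = 16 − 7 = 9 completes the 16 across.
(3,1) = 11 − 3 = 8 completes the 11 across.

3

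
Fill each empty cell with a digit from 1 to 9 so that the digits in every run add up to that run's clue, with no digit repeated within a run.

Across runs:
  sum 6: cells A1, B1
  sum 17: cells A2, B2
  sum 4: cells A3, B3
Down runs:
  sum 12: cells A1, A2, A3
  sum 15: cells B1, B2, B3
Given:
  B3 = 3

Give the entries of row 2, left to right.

17 in 2 cells must be {8,9}; 4 in 2 cells must be {1,3}.
B2 = 8: the only remaining digit allowed by both the 17 across and the 15 down.
A3 = 4 − 3 = 1 completes the 4 across.
B1 = 15 − 11 = 4 completes the 15 down.
A2 = 17 − 8 = 9 completes the 17 across.
A1 = 6 − 4 = 2 completes the 6 across.

9, 8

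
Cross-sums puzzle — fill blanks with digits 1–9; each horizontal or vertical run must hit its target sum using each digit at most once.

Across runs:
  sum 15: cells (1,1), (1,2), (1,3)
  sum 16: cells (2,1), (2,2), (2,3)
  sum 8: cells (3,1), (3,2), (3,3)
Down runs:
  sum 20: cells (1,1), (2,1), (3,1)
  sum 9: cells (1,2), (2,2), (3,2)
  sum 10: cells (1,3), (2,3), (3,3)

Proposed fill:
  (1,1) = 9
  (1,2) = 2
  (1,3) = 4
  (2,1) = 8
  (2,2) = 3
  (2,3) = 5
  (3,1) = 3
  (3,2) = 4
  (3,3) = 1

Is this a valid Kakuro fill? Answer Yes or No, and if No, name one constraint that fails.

Across: 9+2+4=15; 8+3+5=16; 3+4+1=8. Down: 9+8+3=20; 2+3+4=9; 4+5+1=10. No digit repeats within any run.

Yes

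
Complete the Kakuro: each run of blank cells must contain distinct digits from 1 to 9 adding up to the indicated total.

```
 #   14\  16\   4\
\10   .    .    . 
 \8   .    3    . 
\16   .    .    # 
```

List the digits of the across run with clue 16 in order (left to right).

16 in 2 cells must be {7,9}; 4 in 2 cells must be {1,3}.
Given what's placed, R2C3 must be 1 to fit the 8 across and 4 down.
R1C3 = 4 − 1 = 3 completes the 4 down.
R2C1 = 8 − 4 = 4 completes the 8 across.
Nothing is forced directly, so branch on R3C1, whose candidates are 7 or 9. If R3C1 = 7: then R1C1 would have to be in {1,2,5,6} for the 10 across but in {3} for the 14 down — contradiction. So R3C1 = 9.
R1C1 = 14 − 13 = 1 completes the 14 down.
R1C2 = 10 − 4 = 6 completes the 10 across.
R3C2 = 16 − 9 = 7 completes the 16 across.

9 7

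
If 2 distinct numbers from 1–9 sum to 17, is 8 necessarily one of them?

Yes

The only way to make 17 from 2 distinct digits is {8,9}, which contains 8.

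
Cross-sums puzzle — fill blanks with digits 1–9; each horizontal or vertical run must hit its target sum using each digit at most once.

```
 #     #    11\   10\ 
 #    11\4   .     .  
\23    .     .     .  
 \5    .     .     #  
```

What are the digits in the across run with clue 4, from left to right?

3 1

4 in 2 cells must be {1,3}; 23 in 3 cells must be {6,8,9}.
Nothing is forced directly, so branch on R1C2, whose candidates are 1 or 3. If R1C2 = 1: that forces R1C3 = 3, after which R2C3 would have to be in {6,8,9} for the 23 across but in {7} for the 10 down — contradiction. So R1C2 = 3.
R1C3 = 4 − 3 = 1 completes the 4 across.
R2C2 = 6: the only remaining digit allowed by both the 23 across and the 11 down.
R2C3 = 10 − 1 = 9 completes the 10 down.
R3C2 = 11 − 9 = 2 completes the 11 down.
R2C1 = 23 − 15 = 8 completes the 23 across.
R3C1 = 5 − 2 = 3 completes the 5 across.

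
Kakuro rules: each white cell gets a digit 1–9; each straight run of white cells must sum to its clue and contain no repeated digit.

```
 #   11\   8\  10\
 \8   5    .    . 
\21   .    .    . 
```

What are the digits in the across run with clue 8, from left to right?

5 1 2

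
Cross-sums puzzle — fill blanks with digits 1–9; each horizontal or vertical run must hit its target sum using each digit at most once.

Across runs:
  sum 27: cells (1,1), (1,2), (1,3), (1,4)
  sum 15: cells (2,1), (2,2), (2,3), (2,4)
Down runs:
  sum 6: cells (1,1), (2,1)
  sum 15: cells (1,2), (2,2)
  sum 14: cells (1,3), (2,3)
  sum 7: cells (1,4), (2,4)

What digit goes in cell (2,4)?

Nothing is forced directly, so branch on (1,1), whose candidates are 4 or 5. If (1,1) = 5: that forces (1,4) = 6, (2,1) = 1, after which (2,4) would have to be in {2,3,4,5,6,7,8,9} for the 15 across but in {1} for the 7 down — contradiction. So (1,1) = 4.
Given what's placed, (1,4) must be 6 to fit the 27 across and 7 down.
(2,1) = 6 − 4 = 2 completes the 6 down.
(2,4) = 7 − 6 = 1 completes the 7 down.
No cell is forced outright now. (1,2) can only be 8 or 9 (the digits allowed by both its 27 across and its 15 down). If (1,2) = 9: that forces (1,3) = 8, after which (2,2) would have to be in {3,4,5,7,8,9} for the 15 across but in {6} for the 15 down — contradiction. So (1,2) = 8.
(1,3) = 27 − 18 = 9 completes the 27 across.
(2,2) = 15 − 8 = 7 completes the 15 down.
(2,3) = 15 − 10 = 5 completes the 15 across.

1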